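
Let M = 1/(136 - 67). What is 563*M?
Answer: 563/69 ≈ 8.1594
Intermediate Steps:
M = 1/69 ≈ 0.014493
563*M = 563*(1/69) = 563/69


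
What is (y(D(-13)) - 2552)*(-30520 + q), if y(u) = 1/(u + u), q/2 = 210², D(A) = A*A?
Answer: -24876663000/169 ≈ -1.4720e+8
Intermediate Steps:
D(A) = A²
q = 88200 (q = 2*210² = 2*44100 = 88200)
y(u) = 1/(2*u)
(y(D(-13)) - 2552)*(-30520 + q) = (1/(2*((-13)²)) - 2552)*(-30520 + 88200) = ((½)/169 - 2552)*57680 = ((½)*(1/169) - 2552)*57680 = (1/338 - 2552)*57680 = -862575/338*57680 = -24876663000/169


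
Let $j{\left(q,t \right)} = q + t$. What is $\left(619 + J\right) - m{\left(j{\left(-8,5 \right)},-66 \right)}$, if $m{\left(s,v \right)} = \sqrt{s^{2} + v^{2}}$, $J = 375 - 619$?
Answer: $375 - 3 \sqrt{485} \approx 308.93$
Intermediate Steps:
$J = -244$ ($J = 375 - 619 = -244$)
$\left(619 + J\right) - m{\left(j{\left(-8,5 \right)},-66 \right)} = \left(619 - 244\right) - \sqrt{\left(-8 + 5\right)^{2} + \left(-66\right)^{2}} = 375 - \sqrt{\left(-3\right)^{2} + 4356} = 375 - \sqrt{9 + 4356} = 375 - \sqrt{4365} = 375 - 3 \sqrt{485}$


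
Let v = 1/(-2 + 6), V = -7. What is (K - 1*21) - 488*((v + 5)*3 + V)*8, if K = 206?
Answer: -33975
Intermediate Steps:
v = ¼ (v = 1/4 = ¼ ≈ 0.25000)
(K - 1*21) - 488*((v + 5)*3 + V)*8 = (206 - 1*21) - 488*((¼ + 5)*3 - 7)*8 = (206 - 21) - 488*((21/4)*3 - 7)*8 = 185 - 488*(63/4 - 7)*8 = 185 - 4270*8 = 185 - 488*70 = 185 - 34160 = -33975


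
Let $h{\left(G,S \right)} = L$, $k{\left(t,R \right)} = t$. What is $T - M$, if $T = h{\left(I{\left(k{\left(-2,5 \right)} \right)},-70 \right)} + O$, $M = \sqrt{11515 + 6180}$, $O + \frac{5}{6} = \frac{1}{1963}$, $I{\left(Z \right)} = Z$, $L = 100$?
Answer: $\frac{1167991}{11778} - \sqrt{17695} \approx -33.855$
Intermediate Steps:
$h{\left(G,S \right)} = 100$
$O = - \frac{9809}{11778}$ ($O = - \frac{5}{6} + \frac{1}{1963} = - \frac{9809}{11778} \approx -0.83282$)
$M = \sqrt{17695} \approx 133.02$
$T = \frac{1167991}{11778}$ ($T = 100 - \frac{9809}{11778} = \frac{1167991}{11778} \approx 99.167$)
$T - M = \frac{1167991}{11778} - \sqrt{17695}$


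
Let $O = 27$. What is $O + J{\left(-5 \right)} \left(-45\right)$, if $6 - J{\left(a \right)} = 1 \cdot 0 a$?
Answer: $-243$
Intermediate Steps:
$J{\left(a \right)} = 6$ ($J{\left(a \right)} = 6 - 1 \cdot 0 a = 6 - 0 a = 6 - 0 = 6 + 0 = 6$)
$O + J{\left(-5 \right)} \left(-45\right) = 27 + 6 \left(-45\right) = 27 - 270 = -243$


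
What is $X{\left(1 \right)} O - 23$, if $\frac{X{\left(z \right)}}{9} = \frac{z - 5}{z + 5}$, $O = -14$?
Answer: $61$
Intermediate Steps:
$X{\left(z \right)} = \frac{9 \left(-5 + z\right)}{5 + z}$ ($X{\left(z \right)} = 9 \frac{z - 5}{z + 5} = 9 \frac{-5 + z}{5 + z} = \frac{9 \left(-5 + z\right)}{5 + z}$)
$X{\left(1 \right)} O - 23 = \frac{9 \left(-5 + 1\right)}{5 + 1} \left(-14\right) - 23 = 9 \cdot \frac{1}{6} \left(-4\right) \left(-14\right) - 23 = \left(-6\right) \left(-14\right) - 23 = 84 - 23 = 61$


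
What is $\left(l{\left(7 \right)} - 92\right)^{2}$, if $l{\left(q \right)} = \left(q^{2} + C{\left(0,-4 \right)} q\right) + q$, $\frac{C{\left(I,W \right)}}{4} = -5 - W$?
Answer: $4096$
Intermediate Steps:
$C{\left(I,W \right)} = -20 - 4 W$ ($C{\left(I,W \right)} = 4 \left(-5 - W\right) = -20 - 4 W$)
$l{\left(q \right)} = q^{2} - 3 q$ ($l{\left(q \right)} = \left(q^{2} + \left(-20 - -16\right) q\right) + q = \left(q^{2} + \left(-20 + 16\right) q\right) + q = \left(q^{2} - 4 q\right) + q = q^{2} - 3 q$)
$\left(l{\left(7 \right)} - 92\right)^{2} = \left(7 \left(-3 + 7\right) - 92\right)^{2} = \left(7 \cdot 4 - 92\right)^{2} = \left(28 - 92\right)^{2} = \left(-64\right)^{2} = 4096$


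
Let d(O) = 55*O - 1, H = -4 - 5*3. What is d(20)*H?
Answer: -20881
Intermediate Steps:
H = -19 (H = -4 - 15 = -19)
d(O) = -1 + 55*O
d(20)*H = (-1 + 55*20)*(-19) = (-1 + 1100)*(-19) = 1099*(-19) = -20881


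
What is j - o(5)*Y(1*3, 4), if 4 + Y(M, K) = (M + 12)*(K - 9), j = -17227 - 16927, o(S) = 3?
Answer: -33917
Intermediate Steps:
j = -34154
Y(M, K) = -4 + (-9 + K)*(12 + M) (Y(M, K) = -4 + (M + 12)*(K - 9) = -4 + (12 + M)*(-9 + K) = -4 + (-9 + K)*(12 + M))
j - o(5)*Y(1*3, 4) = -34154 - 3*(-112 - 9*3 + 12*4 + 4*(1*3)) = -34154 - 3*(-112 - 9*3 + 48 + 4*3) = -34154 - 3*(-112 - 27 + 48 + 12) = -34154 - 3*(-79) = -34154 - 1*(-237) = -34154 + 237 = -33917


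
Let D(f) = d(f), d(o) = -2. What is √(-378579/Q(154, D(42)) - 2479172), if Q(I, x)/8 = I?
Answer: I*√235213323191/308 ≈ 1574.6*I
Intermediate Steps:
D(f) = -2
Q(I, x) = 8*I
√(-378579/Q(154, D(42)) - 2479172) = √(-378579/(8*154) - 2479172) = √(-378579/1232 - 2479172) = √(-3054718483/1232) = I*√235213323191/308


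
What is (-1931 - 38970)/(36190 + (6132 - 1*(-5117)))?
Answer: -5843/6777 ≈ -0.86218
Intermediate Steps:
(-1931 - 38970)/(36190 + (6132 - 1*(-5117))) = -40901/(36190 + (6132 + 5117)) = -40901/(36190 + 11249) = -40901/47439 = -40901*1/47439 = -5843/6777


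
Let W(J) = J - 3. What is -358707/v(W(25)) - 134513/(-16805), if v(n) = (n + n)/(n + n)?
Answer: -6027936622/16805 ≈ -3.5870e+5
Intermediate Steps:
W(J) = -3 + J
v(n) = 1 (v(n) = (2*n)/((2*n)) = (2*n)*(1/(2*n)) = 1)
-358707/v(W(25)) - 134513/(-16805) = -358707/1 - 134513/(-16805) = -358707*1 - 134513*(-1/16805) = -358707 + 134513/16805 = -6027936622/16805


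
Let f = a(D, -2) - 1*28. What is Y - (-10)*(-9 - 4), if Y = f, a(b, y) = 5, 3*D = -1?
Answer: -153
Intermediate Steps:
D = -⅓ (D = (⅓)*(-1) = -⅓ ≈ -0.33333)
f = -23 (f = 5 - 1*28 = 5 - 28 = -23)
Y = -23
Y - (-10)*(-9 - 4) = -23 - (-10)*(-9 - 4) = -23 - (-10)*(-13) = -23 - 1*130 = -23 - 130 = -153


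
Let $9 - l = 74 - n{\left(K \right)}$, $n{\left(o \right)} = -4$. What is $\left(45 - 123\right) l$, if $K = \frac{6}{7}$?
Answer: $5382$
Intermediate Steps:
$K = \frac{6}{7}$ ($K = 6 \cdot \frac{1}{7} = \frac{6}{7} \approx 0.85714$)
$l = -69$ ($l = 9 - \left(74 - -4\right) = 9 - \left(74 + 4\right) = 9 - 78 = -69$)
$\left(45 - 123\right) l = \left(45 - 123\right) \left(-69\right) = \left(-78\right) \left(-69\right) = 5382$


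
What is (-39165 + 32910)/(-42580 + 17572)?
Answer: 2085/8336 ≈ 0.25012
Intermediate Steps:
(-39165 + 32910)/(-42580 + 17572) = -6255/(-25008) = -6255*(-1/25008) = 2085/8336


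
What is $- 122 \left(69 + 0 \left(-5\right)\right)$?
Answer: $-8418$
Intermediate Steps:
$- 122 \left(69 + 0 \left(-5\right)\right) = - 122 \left(69 + 0\right) = \left(-122\right) 69 = -8418$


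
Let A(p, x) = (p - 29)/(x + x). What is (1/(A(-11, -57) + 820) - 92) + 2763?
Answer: 124896017/46760 ≈ 2671.0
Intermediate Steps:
A(p, x) = (-29 + p)/(2*x) (A(p, x) = (-29 + p)/((2*x)) = (-29 + p)*(1/(2*x)) = (-29 + p)/(2*x))
(1/(A(-11, -57) + 820) - 92) + 2763 = (1/((½)*(-29 - 11)/(-57) + 820) - 92) + 2763 = (1/((½)*(-1/57)*(-40) + 820) - 92) + 2763 = (1/(20/57 + 820) - 92) + 2763 = (1/(46760/57) - 92) + 2763 = (57/46760 - 92) + 2763 = -4301863/46760 + 2763 = 124896017/46760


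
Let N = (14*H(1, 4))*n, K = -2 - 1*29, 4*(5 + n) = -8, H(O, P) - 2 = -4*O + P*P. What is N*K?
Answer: 42532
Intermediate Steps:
H(O, P) = 2 + P**2 - 4*O (H(O, P) = 2 + (-4*O + P*P) = 2 + (-4*O + P**2) = 2 + (P**2 - 4*O) = 2 + P**2 - 4*O)
n = -7 (n = -5 + (1/4)*(-8) = -5 - 2 = -7)
K = -31 (K = -2 - 29 = -31)
N = -1372 (N = (14*(2 + 4**2 - 4*1))*(-7) = (14*(2 + 16 - 4))*(-7) = (14*14)*(-7) = 196*(-7) = -1372)
N*K = -1372*(-31) = 42532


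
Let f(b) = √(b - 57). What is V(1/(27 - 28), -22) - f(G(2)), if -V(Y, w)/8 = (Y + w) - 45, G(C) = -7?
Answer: 544 - 8*I ≈ 544.0 - 8.0*I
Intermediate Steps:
f(b) = √(-57 + b)
V(Y, w) = 360 - 8*Y - 8*w (V(Y, w) = -8*((Y + w) - 45) = -8*(-45 + Y + w) = 360 - 8*Y - 8*w)
V(1/(27 - 28), -22) - f(G(2)) = (360 - 8/(27 - 28) - 8*(-22)) - √(-57 - 7) = (360 - 8/(-1) + 176) - √(-64) = (360 - 8*(-1) + 176) - 8*I = (360 + 8 + 176) - 8*I = 544 - 8*I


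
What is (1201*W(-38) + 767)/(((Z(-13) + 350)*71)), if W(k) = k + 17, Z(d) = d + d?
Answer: -12227/11502 ≈ -1.0630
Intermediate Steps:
Z(d) = 2*d
W(k) = 17 + k
(1201*W(-38) + 767)/(((Z(-13) + 350)*71)) = (1201*(17 - 38) + 767)/(((2*(-13) + 350)*71)) = (1201*(-21) + 767)/(((-26 + 350)*71)) = (-25221 + 767)/((324*71)) = -24454/23004 = -24454*1/23004 = -12227/11502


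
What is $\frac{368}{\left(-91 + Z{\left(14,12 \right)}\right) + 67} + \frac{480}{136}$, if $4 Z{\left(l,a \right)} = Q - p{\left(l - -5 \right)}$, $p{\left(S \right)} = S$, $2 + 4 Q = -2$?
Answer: $- \frac{4516}{493} \approx -9.1602$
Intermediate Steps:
$Q = -1$ ($Q = - \frac{1}{2} + \frac{1}{4} \left(-2\right) = - \frac{1}{2} - \frac{1}{2} = -1$)
$Z{\left(l,a \right)} = - \frac{3}{2} - \frac{l}{4}$ ($Z{\left(l,a \right)} = \frac{-1 - \left(l - -5\right)}{4} = \frac{-1 - \left(l + 5\right)}{4} = \frac{-1 - \left(5 + l\right)}{4} = \frac{-6 - l}{4} = - \frac{3}{2} - \frac{l}{4}$)
$\frac{368}{\left(-91 + Z{\left(14,12 \right)}\right) + 67} + \frac{480}{136} = \frac{368}{\left(-91 - 5\right) + 67} + \frac{480}{136} = \frac{368}{\left(-91 - 5\right) + 67} + 480 \cdot \frac{1}{136} = \frac{368}{\left(-91 - 5\right) + 67} + \frac{60}{17} = \frac{368}{-96 + 67} + \frac{60}{17} = \frac{368}{-29} + \frac{60}{17} = 368 \left(- \frac{1}{29}\right) + \frac{60}{17} = - \frac{368}{29} + \frac{60}{17} = - \frac{4516}{493}$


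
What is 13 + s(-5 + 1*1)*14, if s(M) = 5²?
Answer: 363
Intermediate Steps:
s(M) = 25
13 + s(-5 + 1*1)*14 = 13 + 25*14 = 13 + 350 = 363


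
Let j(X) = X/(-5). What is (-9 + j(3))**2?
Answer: 2304/25 ≈ 92.160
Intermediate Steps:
j(X) = -X/5 (j(X) = X*(-1/5) = -X/5)
(-9 + j(3))**2 = (-9 - 1/5*3)**2 = (-9 - 3/5)**2 = (-48/5)**2 = 2304/25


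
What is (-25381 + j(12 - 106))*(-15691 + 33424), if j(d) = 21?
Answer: -449708880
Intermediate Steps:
(-25381 + j(12 - 106))*(-15691 + 33424) = (-25381 + 21)*(-15691 + 33424) = -25360*17733 = -449708880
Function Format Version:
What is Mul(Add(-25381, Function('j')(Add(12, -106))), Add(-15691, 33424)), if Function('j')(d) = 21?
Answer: -449708880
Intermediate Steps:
Mul(Add(-25381, Function('j')(Add(12, -106))), Add(-15691, 33424)) = Mul(Add(-25381, 21), Add(-15691, 33424)) = Mul(-25360, 17733) = -449708880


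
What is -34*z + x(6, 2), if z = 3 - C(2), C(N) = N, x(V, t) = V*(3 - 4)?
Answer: -40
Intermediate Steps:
x(V, t) = -V (x(V, t) = V*(-1) = -V)
z = 1 (z = 3 - 1*2 = 3 - 2 = 1)
-34*z + x(6, 2) = -34*1 - 1*6 = -34 - 6 = -40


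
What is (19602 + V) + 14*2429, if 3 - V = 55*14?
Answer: 52841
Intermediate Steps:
V = -767 (V = 3 - 55*14 = 3 - 1*770 = 3 - 770 = -767)
(19602 + V) + 14*2429 = (19602 - 767) + 14*2429 = 18835 + 34006 = 52841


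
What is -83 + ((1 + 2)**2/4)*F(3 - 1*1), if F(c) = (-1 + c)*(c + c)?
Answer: -74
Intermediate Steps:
F(c) = 2*c*(-1 + c) (F(c) = (-1 + c)*(2*c) = 2*c*(-1 + c))
-83 + ((1 + 2)**2/4)*F(3 - 1*1) = -83 + ((1 + 2)**2/4)*(2*(3 - 1*1)*(-1 + (3 - 1*1))) = -83 + (3**2*(1/4))*(2*(3 - 1)*(-1 + (3 - 1))) = -83 + (9*(1/4))*(2*2*(-1 + 2)) = -83 + 9*(2*2*1)/4 = -83 + (9/4)*4 = -83 + 9 = -74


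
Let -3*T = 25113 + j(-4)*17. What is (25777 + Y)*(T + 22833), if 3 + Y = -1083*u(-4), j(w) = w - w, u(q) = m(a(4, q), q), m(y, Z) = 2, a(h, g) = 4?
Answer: 341418896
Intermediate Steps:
u(q) = 2
j(w) = 0
T = -8371 (T = -(25113 + 0*17)/3 = -(25113 + 0)/3 = -⅓*25113 = -8371)
Y = -2169 (Y = -3 - 1083*2 = -3 - 2166 = -2169)
(25777 + Y)*(T + 22833) = (25777 - 2169)*(-8371 + 22833) = 23608*14462 = 341418896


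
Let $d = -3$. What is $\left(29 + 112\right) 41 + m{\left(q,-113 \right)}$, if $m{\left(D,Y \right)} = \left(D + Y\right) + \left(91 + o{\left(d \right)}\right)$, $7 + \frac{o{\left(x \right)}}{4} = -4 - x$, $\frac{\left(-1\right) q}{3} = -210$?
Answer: $6357$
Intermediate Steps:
$q = 630$ ($q = \left(-3\right) \left(-210\right) = 630$)
$o{\left(x \right)} = -44 - 4 x$ ($o{\left(x \right)} = -28 + 4 \left(-4 - x\right) = -28 - \left(16 + 4 x\right) = -44 - 4 x$)
$m{\left(D,Y \right)} = 59 + D + Y$ ($m{\left(D,Y \right)} = \left(D + Y\right) + \left(91 - 32\right) = \left(D + Y\right) + 59 = 59 + D + Y$)
$\left(29 + 112\right) 41 + m{\left(q,-113 \right)} = \left(29 + 112\right) 41 + \left(59 + 630 - 113\right) = 141 \cdot 41 + 576 = 5781 + 576 = 6357$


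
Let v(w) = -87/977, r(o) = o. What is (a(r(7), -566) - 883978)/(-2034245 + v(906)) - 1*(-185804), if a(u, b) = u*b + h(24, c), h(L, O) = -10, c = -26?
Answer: 184639205969279/993728726 ≈ 1.8580e+5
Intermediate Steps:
a(u, b) = -10 + b*u (a(u, b) = u*b - 10 = b*u - 10 = -10 + b*u)
v(w) = -87/977 (v(w) = -87*1/977 = -87/977)
(a(r(7), -566) - 883978)/(-2034245 + v(906)) - 1*(-185804) = ((-10 - 566*7) - 883978)/(-2034245 - 87/977) - 1*(-185804) = ((-10 - 3962) - 883978)/(-1987457452/977) + 185804 = (-3972 - 883978)*(-977/1987457452) + 185804 = -887950*(-977/1987457452) + 185804 = 433763575/993728726 + 185804 = 184639205969279/993728726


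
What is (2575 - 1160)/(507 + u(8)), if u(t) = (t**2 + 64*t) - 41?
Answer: 1415/1042 ≈ 1.3580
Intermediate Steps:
u(t) = -41 + t**2 + 64*t
(2575 - 1160)/(507 + u(8)) = (2575 - 1160)/(507 + (-41 + 8**2 + 64*8)) = 1415/(507 + (-41 + 64 + 512)) = 1415/(507 + 535) = 1415/1042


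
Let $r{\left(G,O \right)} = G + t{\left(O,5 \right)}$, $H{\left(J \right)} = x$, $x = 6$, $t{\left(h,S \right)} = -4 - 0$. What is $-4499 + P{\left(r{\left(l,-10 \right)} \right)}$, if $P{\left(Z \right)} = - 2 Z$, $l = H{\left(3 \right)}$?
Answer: $-4503$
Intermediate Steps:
$t{\left(h,S \right)} = -4$ ($t{\left(h,S \right)} = -4 + 0 = -4$)
$H{\left(J \right)} = 6$
$l = 6$
$r{\left(G,O \right)} = -4 + G$ ($r{\left(G,O \right)} = G - 4 = -4 + G$)
$-4499 + P{\left(r{\left(l,-10 \right)} \right)} = -4499 - 2 \left(-4 + 6\right) = -4499 - 4 = -4503$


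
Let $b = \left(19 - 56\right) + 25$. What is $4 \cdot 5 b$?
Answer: $-240$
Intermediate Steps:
$b = -12$ ($b = -37 + 25 = -12$)
$4 \cdot 5 b = 4 \cdot 5 \left(-12\right) = 20 \left(-12\right) = -240$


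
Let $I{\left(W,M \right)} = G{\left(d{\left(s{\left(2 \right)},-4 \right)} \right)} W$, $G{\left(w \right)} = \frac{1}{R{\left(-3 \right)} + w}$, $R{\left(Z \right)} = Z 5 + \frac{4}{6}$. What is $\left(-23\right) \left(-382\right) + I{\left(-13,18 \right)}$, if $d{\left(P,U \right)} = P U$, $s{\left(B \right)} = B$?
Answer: $\frac{588701}{67} \approx 8786.6$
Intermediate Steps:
$R{\left(Z \right)} = \frac{2}{3} + 5 Z$ ($R{\left(Z \right)} = 5 Z + 4 \cdot \frac{1}{6} = 5 Z + \frac{2}{3} = \frac{2}{3} + 5 Z$)
$G{\left(w \right)} = \frac{1}{- \frac{43}{3} + w}$ ($G{\left(w \right)} = \frac{1}{\left(\frac{2}{3} + 5 \left(-3\right)\right) + w} = \frac{1}{\left(\frac{2}{3} - 15\right) + w} = \frac{1}{- \frac{43}{3} + w}$)
$I{\left(W,M \right)} = - \frac{3 W}{67}$ ($I{\left(W,M \right)} = \frac{3}{-43 + 3 \cdot 2 \left(-4\right)} W = \frac{3}{-43 + 3 \left(-8\right)} W = \frac{3}{-43 - 24} W = \frac{3}{-67} W = 3 \left(- \frac{1}{67}\right) W = - \frac{3 W}{67}$)
$\left(-23\right) \left(-382\right) + I{\left(-13,18 \right)} = \left(-23\right) \left(-382\right) - - \frac{39}{67} = 8786 + \frac{39}{67} = \frac{588701}{67}$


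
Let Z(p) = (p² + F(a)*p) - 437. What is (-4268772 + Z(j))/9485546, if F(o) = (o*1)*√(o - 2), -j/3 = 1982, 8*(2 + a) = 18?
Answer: 31085707/9485546 - 2973*I*√7/37942184 ≈ 3.2772 - 0.00020731*I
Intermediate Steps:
a = ¼ (a = -2 + (⅛)*18 = -2 + 9/4 = ¼ ≈ 0.25000)
j = -5946 (j = -3*1982 = -5946)
F(o) = o*√(-2 + o)
Z(p) = -437 + p² + I*p*√7/8 (Z(p) = (p² + (√(-2 + ¼)/4)*p) - 437 = (p² + (√(-7/4)/4)*p) - 437 = (p² + ((I*√7/2)/4)*p) - 437 = (p² + (I*√7/8)*p) - 437 = (p² + I*p*√7/8) - 437 = -437 + p² + I*p*√7/8)
(-4268772 + Z(j))/9485546 = (-4268772 + (-437 + (-5946)² + (⅛)*I*(-5946)*√7))/9485546 = (-4268772 + (-437 + 35354916 - 2973*I*√7/4))*(1/9485546) = (-4268772 + (35354479 - 2973*I*√7/4))*(1/9485546) = (31085707 - 2973*I*√7/4)*(1/9485546) = 31085707/9485546 - 2973*I*√7/37942184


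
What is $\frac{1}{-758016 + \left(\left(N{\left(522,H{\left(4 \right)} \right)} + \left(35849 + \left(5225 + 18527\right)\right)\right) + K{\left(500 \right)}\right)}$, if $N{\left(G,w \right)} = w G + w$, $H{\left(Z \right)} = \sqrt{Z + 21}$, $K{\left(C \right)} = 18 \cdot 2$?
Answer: $- \frac{1}{695764} \approx -1.4373 \cdot 10^{-6}$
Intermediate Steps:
$K{\left(C \right)} = 36$
$H{\left(Z \right)} = \sqrt{21 + Z}$
$N{\left(G,w \right)} = w + G w$ ($N{\left(G,w \right)} = G w + w = w + G w$)
$\frac{1}{-758016 + \left(\left(N{\left(522,H{\left(4 \right)} \right)} + \left(35849 + \left(5225 + 18527\right)\right)\right) + K{\left(500 \right)}\right)} = \frac{1}{-758016 + \left(\left(\sqrt{21 + 4} \left(1 + 522\right) + \left(35849 + \left(5225 + 18527\right)\right)\right) + 36\right)} = \frac{1}{-758016 + \left(\left(\sqrt{25} \cdot 523 + \left(35849 + 23752\right)\right) + 36\right)} = \frac{1}{-758016 + \left(\left(5 \cdot 523 + 59601\right) + 36\right)} = \frac{1}{-758016 + \left(\left(2615 + 59601\right) + 36\right)} = \frac{1}{-758016 + \left(62216 + 36\right)} = \frac{1}{-758016 + 62252} = \frac{1}{-695764} = - \frac{1}{695764}$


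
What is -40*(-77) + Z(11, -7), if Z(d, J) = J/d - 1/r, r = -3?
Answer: 101630/33 ≈ 3079.7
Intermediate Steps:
Z(d, J) = ⅓ + J/d (Z(d, J) = J/d - 1/(-3) = J/d - 1*(-⅓) = J/d + ⅓ = ⅓ + J/d)
-40*(-77) + Z(11, -7) = -40*(-77) + (-7 + (⅓)*11)/11 = 3080 + (-7 + 11/3)/11 = 3080 + (1/11)*(-10/3) = 3080 - 10/33 = 101630/33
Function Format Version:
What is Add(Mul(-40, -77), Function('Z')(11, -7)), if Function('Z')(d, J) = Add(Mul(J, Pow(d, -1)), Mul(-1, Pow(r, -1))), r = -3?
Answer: Rational(101630, 33) ≈ 3079.7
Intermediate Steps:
Function('Z')(d, J) = Add(Rational(1, 3), Mul(J, Pow(d, -1))) (Function('Z')(d, J) = Add(Mul(J, Pow(d, -1)), Mul(-1, Pow(-3, -1))) = Add(Mul(J, Pow(d, -1)), Mul(-1, Rational(-1, 3))) = Add(Mul(J, Pow(d, -1)), Rational(1, 3)) = Add(Rational(1, 3), Mul(J, Pow(d, -1))))
Add(Mul(-40, -77), Function('Z')(11, -7)) = Add(Mul(-40, -77), Mul(Pow(11, -1), Add(-7, Mul(Rational(1, 3), 11)))) = Add(3080, Mul(Rational(1, 11), Add(-7, Rational(11, 3)))) = Add(3080, Mul(Rational(1, 11), Rational(-10, 3))) = Add(3080, Rational(-10, 33)) = Rational(101630, 33)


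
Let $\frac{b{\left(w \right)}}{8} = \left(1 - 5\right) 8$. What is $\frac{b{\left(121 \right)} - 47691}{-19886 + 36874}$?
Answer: $- \frac{47947}{16988} \approx -2.8224$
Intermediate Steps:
$b{\left(w \right)} = -256$ ($b{\left(w \right)} = 8 \left(1 - 5\right) 8 = 8 \left(\left(-4\right) 8\right) = 8 \left(-32\right) = -256$)
$\frac{b{\left(121 \right)} - 47691}{-19886 + 36874} = \frac{-256 - 47691}{-19886 + 36874} = - \frac{47947}{16988}$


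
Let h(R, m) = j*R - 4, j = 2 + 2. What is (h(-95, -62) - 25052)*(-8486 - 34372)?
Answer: 1090136088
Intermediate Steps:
j = 4
h(R, m) = -4 + 4*R (h(R, m) = 4*R - 4 = -4 + 4*R)
(h(-95, -62) - 25052)*(-8486 - 34372) = ((-4 + 4*(-95)) - 25052)*(-8486 - 34372) = ((-4 - 380) - 25052)*(-42858) = (-384 - 25052)*(-42858) = -25436*(-42858) = 1090136088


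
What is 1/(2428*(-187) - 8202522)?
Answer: -1/8656558 ≈ -1.1552e-7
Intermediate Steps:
1/(2428*(-187) - 8202522) = 1/(-454036 - 8202522) = 1/(-8656558) = -1/8656558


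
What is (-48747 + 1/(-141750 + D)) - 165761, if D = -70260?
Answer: -45477841081/212010 ≈ -2.1451e+5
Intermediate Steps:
(-48747 + 1/(-141750 + D)) - 165761 = (-48747 + 1/(-141750 - 70260)) - 165761 = (-48747 + 1/(-212010)) - 165761 = (-48747 - 1/212010) - 165761 = -10334851471/212010 - 165761 = -45477841081/212010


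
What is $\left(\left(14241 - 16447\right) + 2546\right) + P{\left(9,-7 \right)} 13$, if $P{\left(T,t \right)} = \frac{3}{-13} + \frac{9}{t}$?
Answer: $\frac{2242}{7} \approx 320.29$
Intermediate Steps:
$P{\left(T,t \right)} = - \frac{3}{13} + \frac{9}{t}$ ($P{\left(T,t \right)} = 3 \left(- \frac{1}{13}\right) + \frac{9}{t} = - \frac{3}{13} + \frac{9}{t}$)
$\left(\left(14241 - 16447\right) + 2546\right) + P{\left(9,-7 \right)} 13 = \left(\left(14241 - 16447\right) + 2546\right) + \left(- \frac{3}{13} + \frac{9}{-7}\right) 13 = \left(-2206 + 2546\right) + \left(- \frac{3}{13} + 9 \left(- \frac{1}{7}\right)\right) 13 = 340 + \left(- \frac{3}{13} - \frac{9}{7}\right) 13 = 340 - \frac{138}{7} = \frac{2242}{7}$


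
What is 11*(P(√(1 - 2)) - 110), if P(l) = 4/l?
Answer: -1210 - 44*I ≈ -1210.0 - 44.0*I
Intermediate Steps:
11*(P(√(1 - 2)) - 110) = 11*(4/(√(1 - 2)) - 110) = 11*(4/(√(-1)) - 110) = 11*(4/I - 110) = 11*(4*(-I) - 110) = 11*(-4*I - 110) = 11*(-110 - 4*I) = -1210 - 44*I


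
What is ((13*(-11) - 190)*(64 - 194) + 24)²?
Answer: 1876102596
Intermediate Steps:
((13*(-11) - 190)*(64 - 194) + 24)² = ((-143 - 190)*(-130) + 24)² = (-333*(-130) + 24)² = (43290 + 24)² = 43314² = 1876102596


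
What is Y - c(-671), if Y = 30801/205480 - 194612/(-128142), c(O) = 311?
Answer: -4072443236129/13165309080 ≈ -309.33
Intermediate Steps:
Y = 21967887751/13165309080 (Y = 30801*(1/205480) - 194612*(-1/128142) = 30801/205480 + 97306/64071 = 21967887751/13165309080 ≈ 1.6686)
Y - c(-671) = 21967887751/13165309080 - 1*311 = 21967887751/13165309080 - 311 = -4072443236129/13165309080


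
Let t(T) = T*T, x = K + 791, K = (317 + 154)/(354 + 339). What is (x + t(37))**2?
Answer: 249117779689/53361 ≈ 4.6685e+6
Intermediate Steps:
K = 157/231 (K = 471/693 = 471*(1/693) = 157/231 ≈ 0.67965)
x = 182878/231 (x = 157/231 + 791 = 182878/231 ≈ 791.68)
t(T) = T**2
(x + t(37))**2 = (182878/231 + 37**2)**2 = (182878/231 + 1369)**2 = (499117/231)**2 = 249117779689/53361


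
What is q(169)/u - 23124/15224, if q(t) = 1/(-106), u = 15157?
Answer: -2322000302/1528719863 ≈ -1.5189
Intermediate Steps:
q(t) = -1/106
q(169)/u - 23124/15224 = -1/106/15157 - 23124/15224 = -1/106*1/15157 - 23124*1/15224 = -1/1606642 - 5781/3806 = -2322000302/1528719863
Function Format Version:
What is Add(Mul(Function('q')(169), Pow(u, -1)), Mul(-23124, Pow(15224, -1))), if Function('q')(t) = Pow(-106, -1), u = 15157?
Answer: Rational(-2322000302, 1528719863) ≈ -1.5189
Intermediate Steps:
Function('q')(t) = Rational(-1, 106)
Add(Mul(Function('q')(169), Pow(u, -1)), Mul(-23124, Pow(15224, -1))) = Add(Mul(Rational(-1, 106), Pow(15157, -1)), Mul(-23124, Pow(15224, -1))) = Add(Mul(Rational(-1, 106), Rational(1, 15157)), Mul(-23124, Rational(1, 15224))) = Add(Rational(-1, 1606642), Rational(-5781, 3806)) = Rational(-2322000302, 1528719863)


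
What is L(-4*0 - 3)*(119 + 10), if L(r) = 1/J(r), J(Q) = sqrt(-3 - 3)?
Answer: -43*I*sqrt(6)/2 ≈ -52.664*I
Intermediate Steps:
J(Q) = I*sqrt(6) (J(Q) = sqrt(-6) = I*sqrt(6))
L(r) = -I*sqrt(6)/6 (L(r) = 1/(I*sqrt(6)) = -I*sqrt(6)/6)
L(-4*0 - 3)*(119 + 10) = (-I*sqrt(6)/6)*(119 + 10) = -I*sqrt(6)/6*129 = -43*I*sqrt(6)/2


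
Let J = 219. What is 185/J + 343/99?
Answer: 31144/7227 ≈ 4.3094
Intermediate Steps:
185/J + 343/99 = 185/219 + 343/99 = 31144/7227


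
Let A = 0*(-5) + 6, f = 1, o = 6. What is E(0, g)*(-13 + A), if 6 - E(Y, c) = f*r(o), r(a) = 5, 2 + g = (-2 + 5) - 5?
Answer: -7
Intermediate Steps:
g = -4 (g = -2 + ((-2 + 5) - 5) = -2 + (3 - 5) = -2 - 2 = -4)
E(Y, c) = 1 (E(Y, c) = 6 - 5 = 1)
A = 6 (A = 0 + 6 = 6)
E(0, g)*(-13 + A) = 1*(-13 + 6) = 1*(-7) = -7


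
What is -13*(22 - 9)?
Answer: -169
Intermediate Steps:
-13*(22 - 9) = -13*13 = -169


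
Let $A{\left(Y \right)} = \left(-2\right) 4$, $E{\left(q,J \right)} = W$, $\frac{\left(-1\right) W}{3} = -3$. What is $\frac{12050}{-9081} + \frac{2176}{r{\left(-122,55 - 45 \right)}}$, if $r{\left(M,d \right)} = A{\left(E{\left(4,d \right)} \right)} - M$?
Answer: $\frac{3064426}{172539} \approx 17.761$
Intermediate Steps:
$W = 9$ ($W = \left(-3\right) \left(-3\right) = 9$)
$E{\left(q,J \right)} = 9$
$A{\left(Y \right)} = -8$
$r{\left(M,d \right)} = -8 - M$
$\frac{12050}{-9081} + \frac{2176}{r{\left(-122,55 - 45 \right)}} = \frac{12050}{-9081} + \frac{2176}{-8 - -122} = 12050 \left(- \frac{1}{9081}\right) + \frac{2176}{-8 + 122} = - \frac{12050}{9081} + \frac{2176}{114} = - \frac{12050}{9081} + 2176 \cdot \frac{1}{114} = - \frac{12050}{9081} + \frac{1088}{57} = \frac{3064426}{172539}$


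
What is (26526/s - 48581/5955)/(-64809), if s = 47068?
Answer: 1064324089/9082655360730 ≈ 0.00011718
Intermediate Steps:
(26526/s - 48581/5955)/(-64809) = (26526/47068 - 48581/5955)/(-64809) = (26526*(1/47068) - 48581*1/5955)*(-1/64809) = (13263/23534 - 48581/5955)*(-1/64809) = -1064324089/140144970*(-1/64809) = 1064324089/9082655360730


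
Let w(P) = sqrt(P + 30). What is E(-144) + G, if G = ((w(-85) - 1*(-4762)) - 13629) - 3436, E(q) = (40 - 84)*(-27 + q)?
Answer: -4779 + I*sqrt(55) ≈ -4779.0 + 7.4162*I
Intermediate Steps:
w(P) = sqrt(30 + P)
E(q) = 1188 - 44*q (E(q) = -44*(-27 + q) = 1188 - 44*q)
G = -12303 + I*sqrt(55) (G = ((sqrt(30 - 85) - 1*(-4762)) - 13629) - 3436 = ((sqrt(-55) + 4762) - 13629) - 3436 = ((I*sqrt(55) + 4762) - 13629) - 3436 = ((4762 + I*sqrt(55)) - 13629) - 3436 = (-8867 + I*sqrt(55)) - 3436 = -12303 + I*sqrt(55) ≈ -12303.0 + 7.4162*I)
E(-144) + G = (1188 - 44*(-144)) + (-12303 + I*sqrt(55)) = (1188 + 6336) + (-12303 + I*sqrt(55)) = 7524 + (-12303 + I*sqrt(55)) = -4779 + I*sqrt(55)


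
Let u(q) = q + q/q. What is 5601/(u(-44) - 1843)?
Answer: -5601/1886 ≈ -2.9698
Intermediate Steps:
u(q) = 1 + q (u(q) = q + 1 = 1 + q)
5601/(u(-44) - 1843) = 5601/((1 - 44) - 1843) = 5601/(-43 - 1843) = 5601/(-1886) = 5601*(-1/1886) = -5601/1886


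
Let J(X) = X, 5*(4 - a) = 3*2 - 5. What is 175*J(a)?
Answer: 665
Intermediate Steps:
a = 19/5 (a = 4 - (3*2 - 5)/5 = 4 - (6 - 5)/5 = 4 - ⅕*1 = 4 - ⅕ = 19/5 ≈ 3.8000)
175*J(a) = 175*(19/5) = 665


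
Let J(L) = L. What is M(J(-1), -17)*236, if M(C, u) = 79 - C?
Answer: 18880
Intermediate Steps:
M(J(-1), -17)*236 = (79 - 1*(-1))*236 = (79 + 1)*236 = 80*236 = 18880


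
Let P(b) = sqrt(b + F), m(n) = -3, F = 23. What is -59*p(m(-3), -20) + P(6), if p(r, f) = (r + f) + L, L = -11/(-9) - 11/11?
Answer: 12095/9 + sqrt(29) ≈ 1349.3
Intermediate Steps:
L = 2/9 (L = -11*(-1/9) - 11*1/11 = 11/9 - 1 = 2/9 ≈ 0.22222)
p(r, f) = 2/9 + f + r (p(r, f) = (r + f) + 2/9 = (f + r) + 2/9 = 2/9 + f + r)
P(b) = sqrt(23 + b) (P(b) = sqrt(b + 23) = sqrt(23 + b))
-59*p(m(-3), -20) + P(6) = -59*(2/9 - 20 - 3) + sqrt(23 + 6) = -59*(-205/9) + sqrt(29) = 12095/9 + sqrt(29)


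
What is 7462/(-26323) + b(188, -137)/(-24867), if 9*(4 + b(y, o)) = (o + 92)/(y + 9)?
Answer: -36533963999/128951086077 ≈ -0.28332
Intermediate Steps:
b(y, o) = -4 + (92 + o)/(9*(9 + y)) (b(y, o) = -4 + ((o + 92)/(y + 9))/9 = -4 + ((92 + o)/(9 + y))/9 = -4 + (92 + o)/(9*(9 + y)))
7462/(-26323) + b(188, -137)/(-24867) = 7462/(-26323) + ((-232 - 137 - 36*188)/(9*(9 + 188)))/(-24867) = 7462*(-1/26323) + ((⅑)*(-232 - 137 - 6768)/197)*(-1/24867) = -7462/26323 + ((⅑)*(1/197)*(-7137))*(-1/24867) = -7462/26323 - 793/197*(-1/24867) = -7462/26323 + 793/4898799 = -36533963999/128951086077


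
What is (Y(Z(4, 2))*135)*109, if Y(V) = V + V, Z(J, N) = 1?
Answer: 29430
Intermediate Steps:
Y(V) = 2*V
(Y(Z(4, 2))*135)*109 = ((2*1)*135)*109 = (2*135)*109 = 270*109 = 29430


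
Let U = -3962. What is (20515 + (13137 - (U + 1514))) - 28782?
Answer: 7318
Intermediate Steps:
(20515 + (13137 - (U + 1514))) - 28782 = (20515 + (13137 - (-3962 + 1514))) - 28782 = (20515 + (13137 - 1*(-2448))) - 28782 = (20515 + (13137 + 2448)) - 28782 = (20515 + 15585) - 28782 = 36100 - 28782 = 7318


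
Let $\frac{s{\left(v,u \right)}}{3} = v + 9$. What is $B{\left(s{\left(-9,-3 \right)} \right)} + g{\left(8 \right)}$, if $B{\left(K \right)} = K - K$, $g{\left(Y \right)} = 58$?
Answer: $58$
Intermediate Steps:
$s{\left(v,u \right)} = 27 + 3 v$ ($s{\left(v,u \right)} = 3 \left(v + 9\right) = 3 \left(9 + v\right) = 27 + 3 v$)
$B{\left(K \right)} = 0$
$B{\left(s{\left(-9,-3 \right)} \right)} + g{\left(8 \right)} = 0 + 58 = 58$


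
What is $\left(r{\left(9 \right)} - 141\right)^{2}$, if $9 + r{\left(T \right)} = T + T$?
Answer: $17424$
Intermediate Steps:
$r{\left(T \right)} = -9 + 2 T$ ($r{\left(T \right)} = -9 + \left(T + T\right) = -9 + 2 T$)
$\left(r{\left(9 \right)} - 141\right)^{2} = \left(\left(-9 + 2 \cdot 9\right) - 141\right)^{2} = \left(\left(-9 + 18\right) - 141\right)^{2} = \left(9 - 141\right)^{2} = \left(-132\right)^{2} = 17424$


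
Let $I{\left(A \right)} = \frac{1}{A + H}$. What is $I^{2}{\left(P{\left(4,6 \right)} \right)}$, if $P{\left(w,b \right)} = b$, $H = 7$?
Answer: $\frac{1}{169} \approx 0.0059172$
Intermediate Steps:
$I{\left(A \right)} = \frac{1}{7 + A}$ ($I{\left(A \right)} = \frac{1}{A + 7} = \frac{1}{7 + A}$)
$I^{2}{\left(P{\left(4,6 \right)} \right)} = \left(\frac{1}{7 + 6}\right)^{2} = \left(\frac{1}{13}\right)^{2} = \frac{1}{169}$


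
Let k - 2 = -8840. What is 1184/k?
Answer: -592/4419 ≈ -0.13397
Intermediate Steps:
k = -8838 (k = 2 - 8840 = -8838)
1184/k = 1184/(-8838) = 1184*(-1/8838) = -592/4419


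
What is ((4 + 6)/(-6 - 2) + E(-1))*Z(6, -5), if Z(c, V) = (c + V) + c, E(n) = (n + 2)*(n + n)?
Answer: -91/4 ≈ -22.750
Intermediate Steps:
E(n) = 2*n*(2 + n) (E(n) = (2 + n)*(2*n) = 2*n*(2 + n))
Z(c, V) = V + 2*c (Z(c, V) = (V + c) + c = V + 2*c)
((4 + 6)/(-6 - 2) + E(-1))*Z(6, -5) = ((4 + 6)/(-6 - 2) + 2*(-1)*(2 - 1))*(-5 + 2*6) = (10/(-8) + 2*(-1)*1)*(-5 + 12) = (10*(-⅛) - 2)*7 = (-5/4 - 2)*7 = -13/4*7 = -91/4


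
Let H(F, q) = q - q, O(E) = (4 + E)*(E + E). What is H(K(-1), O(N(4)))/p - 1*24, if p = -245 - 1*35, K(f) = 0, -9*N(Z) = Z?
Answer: -24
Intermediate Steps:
N(Z) = -Z/9
O(E) = 2*E*(4 + E) (O(E) = (4 + E)*(2*E) = 2*E*(4 + E))
H(F, q) = 0
p = -280 (p = -245 - 35 = -280)
H(K(-1), O(N(4)))/p - 1*24 = 0/(-280) - 1*24 = 0*(-1/280) - 24 = 0 - 24 = -24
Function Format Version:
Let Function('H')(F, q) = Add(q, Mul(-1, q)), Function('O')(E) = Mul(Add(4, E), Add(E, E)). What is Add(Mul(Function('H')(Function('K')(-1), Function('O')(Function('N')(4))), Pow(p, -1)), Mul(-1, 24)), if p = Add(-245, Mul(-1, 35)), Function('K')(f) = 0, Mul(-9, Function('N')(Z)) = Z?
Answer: -24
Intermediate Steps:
Function('N')(Z) = Mul(Rational(-1, 9), Z)
Function('O')(E) = Mul(2, E, Add(4, E)) (Function('O')(E) = Mul(Add(4, E), Mul(2, E)) = Mul(2, E, Add(4, E)))
Function('H')(F, q) = 0
p = -280 (p = Add(-245, -35) = -280)
Add(Mul(Function('H')(Function('K')(-1), Function('O')(Function('N')(4))), Pow(p, -1)), Mul(-1, 24)) = Add(Mul(0, Pow(-280, -1)), Mul(-1, 24)) = Add(Mul(0, Rational(-1, 280)), -24) = Add(0, -24) = -24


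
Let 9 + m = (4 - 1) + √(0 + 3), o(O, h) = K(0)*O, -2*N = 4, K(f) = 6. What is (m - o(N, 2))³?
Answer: (6 + √3)³ ≈ 462.26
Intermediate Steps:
N = -2 (N = -½*4 = -2)
o(O, h) = 6*O
m = -6 + √3 (m = -9 + ((4 - 1) + √(0 + 3)) = -9 + (3 + √3) = -6 + √3 ≈ -4.2680)
(m - o(N, 2))³ = ((-6 + √3) - 6*(-2))³ = ((-6 + √3) - 1*(-12))³ = ((-6 + √3) + 12)³ = (6 + √3)³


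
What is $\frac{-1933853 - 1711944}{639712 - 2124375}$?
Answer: $\frac{3645797}{1484663} \approx 2.4556$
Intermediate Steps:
$\frac{-1933853 - 1711944}{639712 - 2124375} = - \frac{3645797}{-1484663} = \left(-3645797\right) \left(- \frac{1}{1484663}\right) = \frac{3645797}{1484663}$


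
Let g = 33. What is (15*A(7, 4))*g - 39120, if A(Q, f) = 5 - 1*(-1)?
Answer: -36150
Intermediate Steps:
A(Q, f) = 6 (A(Q, f) = 5 + 1 = 6)
(15*A(7, 4))*g - 39120 = (15*6)*33 - 39120 = 90*33 - 39120 = 2970 - 39120 = -36150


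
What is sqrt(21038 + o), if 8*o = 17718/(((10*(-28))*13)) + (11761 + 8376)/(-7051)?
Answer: sqrt(13857622204695979710)/25665640 ≈ 145.04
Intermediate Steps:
o = -99114149/102662560 (o = (17718/(((10*(-28))*13)) + (11761 + 8376)/(-7051))/8 = (17718/((-280*13)) + 20137*(-1/7051))/8 = (17718/(-3640) - 20137/7051)/8 = (17718*(-1/3640) - 20137/7051)/8 = (-8859/1820 - 20137/7051)/8 = (1/8)*(-99114149/12832820) = -99114149/102662560 ≈ -0.96544)
sqrt(21038 + o) = sqrt(21038 - 99114149/102662560) = sqrt(2159715823131/102662560) = sqrt(13857622204695979710)/25665640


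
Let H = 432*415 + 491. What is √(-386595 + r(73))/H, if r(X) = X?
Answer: I*√386522/179771 ≈ 0.0034583*I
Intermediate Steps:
H = 179771 (H = 179280 + 491 = 179771)
√(-386595 + r(73))/H = √(-386595 + 73)/179771 = √(-386522)*(1/179771) = (I*√386522)*(1/179771) = I*√386522/179771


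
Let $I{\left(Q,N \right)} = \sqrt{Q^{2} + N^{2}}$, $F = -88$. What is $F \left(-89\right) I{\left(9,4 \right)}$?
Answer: $7832 \sqrt{97} \approx 77136.0$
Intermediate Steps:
$I{\left(Q,N \right)} = \sqrt{N^{2} + Q^{2}}$
$F \left(-89\right) I{\left(9,4 \right)} = \left(-88\right) \left(-89\right) \sqrt{4^{2} + 9^{2}} = 7832 \sqrt{16 + 81} = 7832 \sqrt{97}$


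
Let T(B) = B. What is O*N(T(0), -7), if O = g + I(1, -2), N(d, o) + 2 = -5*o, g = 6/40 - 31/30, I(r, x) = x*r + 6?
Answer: 2057/20 ≈ 102.85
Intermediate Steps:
I(r, x) = 6 + r*x (I(r, x) = r*x + 6 = 6 + r*x)
g = -53/60 (g = 6*(1/40) - 31*1/30 = 3/20 - 31/30 = -53/60 ≈ -0.88333)
N(d, o) = -2 - 5*o
O = 187/60 (O = -53/60 + (6 + 1*(-2)) = -53/60 + (6 - 2) = -53/60 + 4 = 187/60 ≈ 3.1167)
O*N(T(0), -7) = 187*(-2 - 5*(-7))/60 = 187*(-2 + 35)/60 = (187/60)*33 = 2057/20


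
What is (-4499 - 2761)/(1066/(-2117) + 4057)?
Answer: -15369420/8587603 ≈ -1.7897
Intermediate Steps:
(-4499 - 2761)/(1066/(-2117) + 4057) = -7260/(1066*(-1/2117) + 4057) = -7260/(-1066/2117 + 4057) = -7260/8587603/2117 = -7260*2117/8587603 = -15369420/8587603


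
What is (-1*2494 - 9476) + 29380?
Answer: 17410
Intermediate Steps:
(-1*2494 - 9476) + 29380 = (-2494 - 9476) + 29380 = -11970 + 29380 = 17410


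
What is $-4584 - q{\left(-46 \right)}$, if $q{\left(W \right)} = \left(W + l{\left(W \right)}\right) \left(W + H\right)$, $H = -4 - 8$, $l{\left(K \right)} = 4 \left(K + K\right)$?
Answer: $-28596$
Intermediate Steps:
$l{\left(K \right)} = 8 K$ ($l{\left(K \right)} = 4 \cdot 2 K = 8 K$)
$H = -12$ ($H = -4 - 8 = -12$)
$q{\left(W \right)} = 9 W \left(-12 + W\right)$ ($q{\left(W \right)} = \left(W + 8 W\right) \left(W - 12\right) = 9 W \left(-12 + W\right)$)
$-4584 - q{\left(-46 \right)} = -4584 - 9 \left(-46\right) \left(-12 - 46\right) = -4584 - 9 \left(-46\right) \left(-58\right) = -4584 - 24012 = -28596$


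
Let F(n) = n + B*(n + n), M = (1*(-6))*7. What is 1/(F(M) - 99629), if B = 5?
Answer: -1/100091 ≈ -9.9909e-6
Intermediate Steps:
M = -42 (M = -6*7 = -42)
F(n) = 11*n (F(n) = n + 5*(n + n) = n + 5*(2*n) = n + 10*n = 11*n)
1/(F(M) - 99629) = 1/(11*(-42) - 99629) = 1/(-462 - 99629) = 1/(-100091) = -1/100091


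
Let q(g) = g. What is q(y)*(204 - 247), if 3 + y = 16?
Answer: -559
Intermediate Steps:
y = 13 (y = -3 + 16 = 13)
q(y)*(204 - 247) = 13*(204 - 247) = 13*(-43) = -559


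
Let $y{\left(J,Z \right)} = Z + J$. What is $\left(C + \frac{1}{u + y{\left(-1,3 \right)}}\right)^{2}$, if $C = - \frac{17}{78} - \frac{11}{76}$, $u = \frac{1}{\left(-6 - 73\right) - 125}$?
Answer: $\frac{27932771161}{1455275497104} \approx 0.019194$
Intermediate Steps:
$y{\left(J,Z \right)} = J + Z$
$u = - \frac{1}{204}$ ($u = \frac{1}{-79 - 125} = \frac{1}{-204} = - \frac{1}{204} \approx -0.004902$)
$C = - \frac{1075}{2964}$ ($C = \left(-17\right) \frac{1}{78} - \frac{11}{76} = - \frac{17}{78} - \frac{11}{76} = - \frac{1075}{2964} \approx -0.36269$)
$\left(C + \frac{1}{u + y{\left(-1,3 \right)}}\right)^{2} = \left(- \frac{1075}{2964} + \frac{1}{- \frac{1}{204} + \left(-1 + 3\right)}\right)^{2} = \left(- \frac{1075}{2964} + \frac{1}{- \frac{1}{204} + 2}\right)^{2} = \left(- \frac{1075}{2964} + \frac{1}{\frac{407}{204}}\right)^{2} = \left(- \frac{1075}{2964} + \frac{204}{407}\right)^{2} = \left(\frac{167131}{1206348}\right)^{2} = \frac{27932771161}{1455275497104}$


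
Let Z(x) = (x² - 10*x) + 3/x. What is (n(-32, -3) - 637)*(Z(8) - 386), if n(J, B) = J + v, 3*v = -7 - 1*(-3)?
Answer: 2153781/8 ≈ 2.6922e+5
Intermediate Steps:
v = -4/3 (v = (-7 - 1*(-3))/3 = (-7 + 3)/3 = (⅓)*(-4) = -4/3 ≈ -1.3333)
n(J, B) = -4/3 + J (n(J, B) = J - 4/3 = -4/3 + J)
Z(x) = x² - 10*x + 3/x
(n(-32, -3) - 637)*(Z(8) - 386) = ((-4/3 - 32) - 637)*((3 + 8²*(-10 + 8))/8 - 386) = (-100/3 - 637)*((3 + 64*(-2))/8 - 386) = -2011*((3 - 128)/8 - 386)/3 = -2011*((⅛)*(-125) - 386)/3 = -2011*(-125/8 - 386)/3 = -2011/3*(-3213/8) = 2153781/8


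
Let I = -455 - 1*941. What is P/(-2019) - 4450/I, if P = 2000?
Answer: 3096275/1409262 ≈ 2.1971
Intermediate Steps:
I = -1396 (I = -455 - 941 = -1396)
P/(-2019) - 4450/I = 2000/(-2019) - 4450/(-1396) = 2000*(-1/2019) - 4450*(-1/1396) = -2000/2019 + 2225/698 = 3096275/1409262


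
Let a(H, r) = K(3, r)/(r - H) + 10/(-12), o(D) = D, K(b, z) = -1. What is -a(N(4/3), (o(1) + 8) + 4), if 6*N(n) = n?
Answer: 629/690 ≈ 0.91159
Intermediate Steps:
N(n) = n/6
a(H, r) = -⅚ - 1/(r - H) (a(H, r) = -1/(r - H) + 10/(-12) = -1/(r - H) + 10*(-1/12) = -1/(r - H) - ⅚ = -⅚ - 1/(r - H))
-a(N(4/3), (o(1) + 8) + 4) = -(6 - 5*4/3/6 + 5*((1 + 8) + 4))/(6*((4/3)/6 - ((1 + 8) + 4))) = -(6 - 5*4*(⅓)/6 + 5*(9 + 4))/(6*((4*(⅓))/6 - (9 + 4))) = -(6 - 5*4/(6*3) + 5*13)/(6*((⅙)*(4/3) - 1*13)) = -(6 - 5*2/9 + 65)/(6*(2/9 - 13)) = -(6 - 10/9 + 65)/(6*(-115/9)) = -(-9)*629/(6*115*9) = -1*(-629/690) = 629/690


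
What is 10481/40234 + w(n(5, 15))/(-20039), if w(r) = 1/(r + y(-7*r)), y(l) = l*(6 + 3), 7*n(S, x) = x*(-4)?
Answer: 390653350921/1499623374360 ≈ 0.26050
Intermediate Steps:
n(S, x) = -4*x/7 (n(S, x) = (x*(-4))/7 = (-4*x)/7 = -4*x/7)
y(l) = 9*l (y(l) = l*9 = 9*l)
w(r) = -1/(62*r) (w(r) = 1/(r + 9*(-7*r)) = 1/(r - 63*r) = 1/(-62*r) = -1/(62*r))
10481/40234 + w(n(5, 15))/(-20039) = 10481/40234 - 1/(62*((-4/7*15)))/(-20039) = 10481*(1/40234) - 1/(62*(-60/7))*(-1/20039) = 10481/40234 - 1/62*(-7/60)*(-1/20039) = 10481/40234 + (7/3720)*(-1/20039) = 10481/40234 - 7/74545080 = 390653350921/1499623374360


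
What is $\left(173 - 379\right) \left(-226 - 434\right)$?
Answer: $135960$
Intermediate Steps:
$\left(173 - 379\right) \left(-226 - 434\right) = \left(-206\right) \left(-660\right) = 135960$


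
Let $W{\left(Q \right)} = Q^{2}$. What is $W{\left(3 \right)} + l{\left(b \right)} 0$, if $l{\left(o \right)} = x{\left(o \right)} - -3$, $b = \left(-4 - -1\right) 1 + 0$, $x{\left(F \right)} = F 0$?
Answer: $9$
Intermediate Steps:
$x{\left(F \right)} = 0$
$b = -3$ ($b = \left(-4 + 1\right) 1 + 0 = \left(-3\right) 1 + 0 = -3 + 0 = -3$)
$l{\left(o \right)} = 3$ ($l{\left(o \right)} = 0 - -3 = 0 + 3 = 3$)
$W{\left(3 \right)} + l{\left(b \right)} 0 = 3^{2} + 3 \cdot 0 = 9 + 0 = 9$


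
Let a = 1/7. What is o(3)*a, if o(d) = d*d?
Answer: 9/7 ≈ 1.2857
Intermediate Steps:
a = 1/7 (a = 1*(1/7) = 1/7 ≈ 0.14286)
o(d) = d**2
o(3)*a = 3**2*(1/7) = 9*(1/7) = 9/7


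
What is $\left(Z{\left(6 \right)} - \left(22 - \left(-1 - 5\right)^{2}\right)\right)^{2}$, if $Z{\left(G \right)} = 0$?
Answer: $196$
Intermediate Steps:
$\left(Z{\left(6 \right)} - \left(22 - \left(-1 - 5\right)^{2}\right)\right)^{2} = \left(0 - \left(22 - \left(-1 - 5\right)^{2}\right)\right)^{2} = \left(0 - \left(22 - \left(-6\right)^{2}\right)\right)^{2} = \left(0 + \left(36 - 22\right)\right)^{2} = \left(0 + 14\right)^{2} = 14^{2} = 196$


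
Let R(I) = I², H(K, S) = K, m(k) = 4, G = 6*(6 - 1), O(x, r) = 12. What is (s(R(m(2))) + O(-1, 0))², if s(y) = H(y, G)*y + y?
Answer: 80656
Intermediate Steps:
G = 30 (G = 6*5 = 30)
s(y) = y + y² (s(y) = y*y + y = y² + y = y + y²)
(s(R(m(2))) + O(-1, 0))² = (4²*(1 + 4²) + 12)² = (16*(1 + 16) + 12)² = (16*17 + 12)² = (272 + 12)² = 284² = 80656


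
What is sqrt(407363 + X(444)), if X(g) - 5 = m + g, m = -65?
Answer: sqrt(407747) ≈ 638.55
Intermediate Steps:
X(g) = -60 + g (X(g) = 5 + (-65 + g) = -60 + g)
sqrt(407363 + X(444)) = sqrt(407363 + (-60 + 444)) = sqrt(407363 + 384) = sqrt(407747)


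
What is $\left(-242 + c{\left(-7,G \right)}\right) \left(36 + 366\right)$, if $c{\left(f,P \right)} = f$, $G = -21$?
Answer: $-100098$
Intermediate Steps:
$\left(-242 + c{\left(-7,G \right)}\right) \left(36 + 366\right) = \left(-242 - 7\right) \left(36 + 366\right) = \left(-249\right) 402 = -100098$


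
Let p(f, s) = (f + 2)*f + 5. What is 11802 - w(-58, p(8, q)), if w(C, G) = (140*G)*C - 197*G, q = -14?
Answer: 718747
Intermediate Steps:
p(f, s) = 5 + f*(2 + f) (p(f, s) = (2 + f)*f + 5 = f*(2 + f) + 5 = 5 + f*(2 + f))
w(C, G) = -197*G + 140*C*G (w(C, G) = 140*C*G - 197*G = -197*G + 140*C*G)
11802 - w(-58, p(8, q)) = 11802 - (5 + 8² + 2*8)*(-197 + 140*(-58)) = 11802 - (5 + 64 + 16)*(-197 - 8120) = 11802 - 85*(-8317) = 11802 - 1*(-706945) = 11802 + 706945 = 718747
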